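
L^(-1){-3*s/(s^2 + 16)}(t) -3*cos(4*t)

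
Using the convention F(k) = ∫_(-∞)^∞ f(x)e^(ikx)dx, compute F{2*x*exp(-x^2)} I*sqrt(pi)*k*exp(-k^2/4)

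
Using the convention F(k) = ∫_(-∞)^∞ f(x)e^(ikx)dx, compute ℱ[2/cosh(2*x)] pi/cosh(pi*k/4)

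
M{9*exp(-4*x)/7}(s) 9*gamma(s)/(7*4^s)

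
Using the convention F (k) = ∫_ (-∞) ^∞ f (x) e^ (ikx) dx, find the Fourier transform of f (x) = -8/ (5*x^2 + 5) -8*pi*exp (-Abs (k) ) /5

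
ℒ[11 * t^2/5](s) 22/(5 * s^3)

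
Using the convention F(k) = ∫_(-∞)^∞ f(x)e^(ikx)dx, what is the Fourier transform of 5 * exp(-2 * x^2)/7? 5 * sqrt(2) * sqrt(pi) * exp(-k^2/8)/14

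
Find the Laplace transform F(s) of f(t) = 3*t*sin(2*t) 12*s/(s^2 + 4) ^2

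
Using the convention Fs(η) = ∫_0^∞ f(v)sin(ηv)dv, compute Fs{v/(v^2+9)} pi*exp(-3*η)/2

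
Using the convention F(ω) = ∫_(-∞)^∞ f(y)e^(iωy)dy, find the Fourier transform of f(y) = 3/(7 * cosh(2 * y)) 3 * pi/(14 * cosh(pi * ω/4))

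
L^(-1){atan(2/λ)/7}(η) sin(2*η)/(7*η)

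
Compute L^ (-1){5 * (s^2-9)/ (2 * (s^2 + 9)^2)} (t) 5 * t * cos (3 * t)/2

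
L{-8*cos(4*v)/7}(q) -8*q/(7*q^2 + 112)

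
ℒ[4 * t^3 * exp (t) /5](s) 24/ (5 * (s - 1) ^4) 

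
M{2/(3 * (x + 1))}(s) 2 * pi * csc(pi * s)/3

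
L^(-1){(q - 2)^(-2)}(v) v*exp(2*v)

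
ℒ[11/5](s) 11/(5*s)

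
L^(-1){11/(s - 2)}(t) 11*exp(2*t)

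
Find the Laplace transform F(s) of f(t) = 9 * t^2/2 9/s^3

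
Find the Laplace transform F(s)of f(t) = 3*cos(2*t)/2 3*s/(2*(s^2 + 4))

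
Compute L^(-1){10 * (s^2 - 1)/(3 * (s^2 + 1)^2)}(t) 10 * t * cos(t)/3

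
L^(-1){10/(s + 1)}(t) 10 * exp(-t)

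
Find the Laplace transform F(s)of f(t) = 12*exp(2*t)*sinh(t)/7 12/(7*((s - 2)^2-1))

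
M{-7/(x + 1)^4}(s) 7*pi*(s - 3)*(s - 2)*(s - 1)/(6*sin(pi*s))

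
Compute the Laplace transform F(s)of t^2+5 2/s^3+5/s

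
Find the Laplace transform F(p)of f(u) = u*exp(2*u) (p - 2)^(-2)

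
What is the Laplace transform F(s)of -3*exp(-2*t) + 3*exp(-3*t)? 3/(s + 3)-3/(s + 2)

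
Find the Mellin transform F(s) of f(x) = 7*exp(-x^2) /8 7*gamma(s/2) /16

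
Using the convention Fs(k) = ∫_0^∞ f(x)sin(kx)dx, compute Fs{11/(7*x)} 11*pi/14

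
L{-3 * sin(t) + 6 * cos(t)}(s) 6 * s/(s^2 + 1)-3/(s^2 + 1)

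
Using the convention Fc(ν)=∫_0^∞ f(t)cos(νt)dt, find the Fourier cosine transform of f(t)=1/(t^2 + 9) pi * exp(-3 * ν)/6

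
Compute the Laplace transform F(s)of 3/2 3/(2*s)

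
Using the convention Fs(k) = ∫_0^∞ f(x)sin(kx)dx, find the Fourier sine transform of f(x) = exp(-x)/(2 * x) atan(k)/2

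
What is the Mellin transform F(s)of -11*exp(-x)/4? -11*gamma(s)/4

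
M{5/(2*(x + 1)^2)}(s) -5*pi*(s - 1)/(2*sin(pi*s))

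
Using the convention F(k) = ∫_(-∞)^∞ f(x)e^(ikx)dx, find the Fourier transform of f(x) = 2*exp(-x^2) 2*sqrt(pi)*exp(-k^2/4)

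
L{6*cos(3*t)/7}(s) 6*s/(7*(s^2 + 9))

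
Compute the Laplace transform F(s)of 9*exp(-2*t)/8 9/(8*(s + 2))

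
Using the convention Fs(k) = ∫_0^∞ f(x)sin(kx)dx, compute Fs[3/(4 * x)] 3 * pi/8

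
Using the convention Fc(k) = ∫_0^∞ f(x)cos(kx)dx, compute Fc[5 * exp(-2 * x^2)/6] 5 * sqrt(2) * sqrt(pi) * exp(-k^2/8)/24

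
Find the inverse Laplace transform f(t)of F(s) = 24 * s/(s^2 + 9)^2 4 * t * sin(3 * t)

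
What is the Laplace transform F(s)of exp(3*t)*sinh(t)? 1/((s - 3)^2-1)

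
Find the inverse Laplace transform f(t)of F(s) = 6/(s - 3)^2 6 * t * exp(3 * t)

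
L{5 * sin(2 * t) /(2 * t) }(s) 5 * atan(2/s) /2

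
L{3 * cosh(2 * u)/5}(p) 3 * p/(5 * (p^2-4))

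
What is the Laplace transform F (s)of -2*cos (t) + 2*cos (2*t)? 2*s/ (s^2 + 4) - 2*s/ (s^2 + 1)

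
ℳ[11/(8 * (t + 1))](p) 11 * pi * csc(pi * p)/8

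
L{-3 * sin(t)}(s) -3/(s^2 + 1)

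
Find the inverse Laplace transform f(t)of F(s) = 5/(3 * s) 5/3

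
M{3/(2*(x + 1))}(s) 3*pi*csc(pi*s)/2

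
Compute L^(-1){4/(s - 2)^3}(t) 2*t^2*exp(2*t)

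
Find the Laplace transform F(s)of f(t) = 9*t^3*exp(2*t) 54/(s - 2)^4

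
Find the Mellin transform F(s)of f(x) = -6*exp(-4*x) -6*gamma(s)/2^(2*s)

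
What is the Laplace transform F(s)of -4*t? -4/s^2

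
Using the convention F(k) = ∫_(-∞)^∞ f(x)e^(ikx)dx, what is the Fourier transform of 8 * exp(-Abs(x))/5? 16/(5 * (k^2+1))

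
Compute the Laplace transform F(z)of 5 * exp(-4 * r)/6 5/(6 * (z+4))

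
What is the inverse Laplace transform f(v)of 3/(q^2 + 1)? 3 * sin(v)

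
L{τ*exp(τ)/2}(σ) 1/(2*(σ - 1)^2)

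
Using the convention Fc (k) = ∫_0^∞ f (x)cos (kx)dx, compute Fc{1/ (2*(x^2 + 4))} pi*exp (-2*k)/8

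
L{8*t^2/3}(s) 16/(3*s^3)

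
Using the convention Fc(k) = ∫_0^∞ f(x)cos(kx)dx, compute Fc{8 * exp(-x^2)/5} 4 * sqrt(pi) * exp(-k^2/4)/5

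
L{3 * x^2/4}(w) 3/(2 * w^3)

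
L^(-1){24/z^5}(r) r^4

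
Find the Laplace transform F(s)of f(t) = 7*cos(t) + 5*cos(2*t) 7*s/(s^2 + 1) + 5*s/(s^2 + 4)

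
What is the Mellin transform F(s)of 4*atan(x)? -2*pi*sec(pi*s/2)/s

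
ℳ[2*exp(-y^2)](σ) gamma(σ/2)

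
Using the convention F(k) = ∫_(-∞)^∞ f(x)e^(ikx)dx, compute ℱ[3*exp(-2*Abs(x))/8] 3/(2*(k^2 + 4))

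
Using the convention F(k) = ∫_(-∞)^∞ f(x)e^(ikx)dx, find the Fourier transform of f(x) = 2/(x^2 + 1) 2*pi*exp(-Abs(k))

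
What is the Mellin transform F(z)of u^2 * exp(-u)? gamma(z + 2)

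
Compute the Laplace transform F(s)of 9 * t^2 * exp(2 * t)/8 9/(4 * (s - 2)^3)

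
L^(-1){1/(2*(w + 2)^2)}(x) x*exp(-2*x)/2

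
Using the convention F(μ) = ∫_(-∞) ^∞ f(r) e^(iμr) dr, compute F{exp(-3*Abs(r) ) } 6/(μ^2 + 9) 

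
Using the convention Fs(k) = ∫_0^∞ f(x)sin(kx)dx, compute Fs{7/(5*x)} 7*pi/10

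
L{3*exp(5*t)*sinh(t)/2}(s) 3/(2*((s - 5)^2 - 1))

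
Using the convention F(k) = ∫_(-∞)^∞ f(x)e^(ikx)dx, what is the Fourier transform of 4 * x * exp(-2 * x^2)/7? sqrt(2) * I * sqrt(pi) * k * exp(-k^2/8)/14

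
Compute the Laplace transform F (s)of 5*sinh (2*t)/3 10/ (3*(s^2 - 4))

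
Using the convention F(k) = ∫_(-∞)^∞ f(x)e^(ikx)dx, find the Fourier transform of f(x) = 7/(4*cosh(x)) 7*pi/(4*cosh(pi*k/2))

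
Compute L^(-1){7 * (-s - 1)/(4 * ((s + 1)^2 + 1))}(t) -7 * exp(-t) * cos(t)/4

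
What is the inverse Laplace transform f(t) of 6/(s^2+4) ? 3 * sin(2 * t) 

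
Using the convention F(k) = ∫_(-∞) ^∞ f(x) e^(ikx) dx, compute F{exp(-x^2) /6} sqrt(pi)*exp(-k^2/4) /6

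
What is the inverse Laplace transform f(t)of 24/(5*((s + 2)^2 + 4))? 12*exp(-2*t)*sin(2*t)/5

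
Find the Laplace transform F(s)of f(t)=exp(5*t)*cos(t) (s - 5)/((s - 5)^2 + 1)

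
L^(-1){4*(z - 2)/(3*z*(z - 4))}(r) 4*exp(2*r)*cosh(2*r)/3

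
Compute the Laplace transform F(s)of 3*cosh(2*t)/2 3*s/(2*(s^2 - 4))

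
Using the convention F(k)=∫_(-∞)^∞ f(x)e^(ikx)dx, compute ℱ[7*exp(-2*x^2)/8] 7*sqrt(2)*sqrt(pi)*exp(-k^2/8)/16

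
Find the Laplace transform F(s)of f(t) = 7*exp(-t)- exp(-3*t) 7/(s+1)-1/(s+3)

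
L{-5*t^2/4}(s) -5/(2*s^3)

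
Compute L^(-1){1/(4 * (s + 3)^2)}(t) t * exp(-3 * t)/4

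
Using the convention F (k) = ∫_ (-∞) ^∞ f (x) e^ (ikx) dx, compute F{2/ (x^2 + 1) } 2 * pi * exp (-Abs (k) ) 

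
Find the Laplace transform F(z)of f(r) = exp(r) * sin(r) 1/((z - 1)^2 + 1)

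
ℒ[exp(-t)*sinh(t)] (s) 1/(s*(s + 2))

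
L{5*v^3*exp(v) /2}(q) 15/(q - 1) ^4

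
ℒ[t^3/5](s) 6/(5*s^4)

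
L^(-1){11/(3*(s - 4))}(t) 11*exp(4*t)/3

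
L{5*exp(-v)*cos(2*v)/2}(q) 5*(q + 1)/(2*((q + 1)^2 + 4))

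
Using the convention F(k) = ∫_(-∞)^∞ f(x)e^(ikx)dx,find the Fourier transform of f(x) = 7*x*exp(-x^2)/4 7*I*sqrt(pi)*k*exp(-k^2/4)/8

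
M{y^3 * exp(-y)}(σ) gamma(σ+3)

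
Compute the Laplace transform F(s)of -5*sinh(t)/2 -5/(2*s^2 - 2)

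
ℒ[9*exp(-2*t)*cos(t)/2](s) 9*(s + 2)/(2*((s + 2)^2 + 1))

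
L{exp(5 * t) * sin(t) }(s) 1/((s - 5) ^2 + 1) 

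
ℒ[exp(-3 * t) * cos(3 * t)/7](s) (s + 3)/(7 * ((s + 3)^2 + 9))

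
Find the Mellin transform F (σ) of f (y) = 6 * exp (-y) 6 * gamma (σ) 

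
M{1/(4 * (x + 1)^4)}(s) gamma(s) * gamma(4 - s)/24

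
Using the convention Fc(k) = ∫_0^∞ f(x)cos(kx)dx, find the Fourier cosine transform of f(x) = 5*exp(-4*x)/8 5/(2*(k^2 + 16))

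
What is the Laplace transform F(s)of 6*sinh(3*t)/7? 18/(7*(s^2-9))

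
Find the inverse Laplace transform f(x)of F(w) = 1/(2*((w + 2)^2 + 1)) exp(-2*x)*sin(x)/2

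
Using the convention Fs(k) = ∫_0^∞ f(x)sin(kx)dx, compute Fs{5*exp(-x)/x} 5*atan(k)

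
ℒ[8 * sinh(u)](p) 8/(p^2 - 1)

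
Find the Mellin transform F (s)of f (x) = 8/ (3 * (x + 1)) 8 * pi * csc (pi * s)/3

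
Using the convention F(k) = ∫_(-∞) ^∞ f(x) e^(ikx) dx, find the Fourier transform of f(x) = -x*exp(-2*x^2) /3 -sqrt(2)*I*sqrt(pi)*k*exp(-k^2/8) /24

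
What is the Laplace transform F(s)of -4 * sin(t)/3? -4/(3 * s^2+3)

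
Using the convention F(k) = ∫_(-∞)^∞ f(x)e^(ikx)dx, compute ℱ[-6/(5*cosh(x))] -6*pi/(5*cosh(pi*k/2))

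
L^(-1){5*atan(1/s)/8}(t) 5*sin(t)/(8*t)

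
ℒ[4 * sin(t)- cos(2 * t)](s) 4/(s^2 + 1)- s/(s^2 + 4)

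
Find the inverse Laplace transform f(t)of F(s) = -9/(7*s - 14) -9*exp(2*t)/7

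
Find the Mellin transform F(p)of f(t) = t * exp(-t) gamma(p + 1)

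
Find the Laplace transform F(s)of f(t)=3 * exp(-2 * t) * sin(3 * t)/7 9/(7 * ((s + 2)^2 + 9))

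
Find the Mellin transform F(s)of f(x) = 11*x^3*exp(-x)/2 11*gamma(s+3)/2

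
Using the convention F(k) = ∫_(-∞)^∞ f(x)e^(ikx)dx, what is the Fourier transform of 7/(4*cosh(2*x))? 7*pi/(8*cosh(pi*k/4))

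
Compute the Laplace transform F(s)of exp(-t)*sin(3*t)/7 3/(7*((s+1)^2+9))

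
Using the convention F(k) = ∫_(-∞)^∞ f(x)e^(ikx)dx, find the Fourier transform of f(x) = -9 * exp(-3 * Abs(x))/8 -27/(4 * k^2 + 36)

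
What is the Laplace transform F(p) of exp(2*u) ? 1/(p - 2) 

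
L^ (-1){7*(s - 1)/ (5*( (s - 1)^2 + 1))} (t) 7*exp (t)*cos (t)/5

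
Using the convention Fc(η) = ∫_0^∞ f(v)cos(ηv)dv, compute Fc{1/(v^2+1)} pi * exp(-η)/2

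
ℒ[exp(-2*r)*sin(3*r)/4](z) 3/(4*((z + 2)^2 + 9))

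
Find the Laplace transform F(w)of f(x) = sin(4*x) 4/(w^2 + 16)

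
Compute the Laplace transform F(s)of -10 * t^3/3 -20/s^4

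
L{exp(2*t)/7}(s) 1/(7*(s - 2))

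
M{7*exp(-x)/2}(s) 7*gamma(s)/2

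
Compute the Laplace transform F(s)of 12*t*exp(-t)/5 12/(5*(s + 1)^2)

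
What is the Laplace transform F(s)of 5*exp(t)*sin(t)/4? 5/(4*((s - 1)^2 + 1))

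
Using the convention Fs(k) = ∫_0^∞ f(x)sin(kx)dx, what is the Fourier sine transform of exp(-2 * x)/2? k/(2 * (k^2 + 4))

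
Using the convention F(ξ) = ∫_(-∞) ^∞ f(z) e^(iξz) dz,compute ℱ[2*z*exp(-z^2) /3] I*sqrt(pi)*ξ*exp(-ξ^2/4) /3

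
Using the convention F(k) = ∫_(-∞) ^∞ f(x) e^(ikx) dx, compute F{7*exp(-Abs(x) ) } 14/(k^2 + 1) 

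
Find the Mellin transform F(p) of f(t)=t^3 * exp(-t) gamma(p+3) 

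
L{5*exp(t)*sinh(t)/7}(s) 5/(7*s*(s - 2))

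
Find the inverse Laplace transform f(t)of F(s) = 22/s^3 11*t^2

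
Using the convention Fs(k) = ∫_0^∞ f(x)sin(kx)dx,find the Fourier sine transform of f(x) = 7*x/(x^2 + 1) 7*pi*exp(-k)/2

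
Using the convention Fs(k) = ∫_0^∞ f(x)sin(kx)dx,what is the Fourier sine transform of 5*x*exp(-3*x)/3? 10*k/(k^2 + 9)^2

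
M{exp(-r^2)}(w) gamma(w/2)/2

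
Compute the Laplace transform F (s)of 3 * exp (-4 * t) 3/ (s + 4)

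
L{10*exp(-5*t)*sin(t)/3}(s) 10/(3*((s+5)^2+1))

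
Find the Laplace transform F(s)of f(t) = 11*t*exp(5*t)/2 11/(2*(s - 5)^2)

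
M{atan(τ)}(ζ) -pi*sec(pi*ζ/2)/(2*ζ)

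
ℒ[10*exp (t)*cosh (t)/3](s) 10*(s - 1)/ (3*s*(s - 2))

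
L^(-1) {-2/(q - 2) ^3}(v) -v^2*exp(2*v) 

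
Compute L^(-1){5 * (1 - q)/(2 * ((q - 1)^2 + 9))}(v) -5 * exp(v) * cos(3 * v)/2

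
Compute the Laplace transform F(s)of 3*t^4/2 36/s^5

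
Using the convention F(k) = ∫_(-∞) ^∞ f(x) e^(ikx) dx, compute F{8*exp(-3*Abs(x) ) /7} 48/(7*(k^2 + 9) ) 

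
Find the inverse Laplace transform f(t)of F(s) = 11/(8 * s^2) 11 * t/8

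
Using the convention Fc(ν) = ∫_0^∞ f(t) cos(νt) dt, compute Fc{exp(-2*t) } 2/(ν^2 + 4) 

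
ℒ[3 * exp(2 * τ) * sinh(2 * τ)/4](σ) 3/(2 * σ * (σ - 4))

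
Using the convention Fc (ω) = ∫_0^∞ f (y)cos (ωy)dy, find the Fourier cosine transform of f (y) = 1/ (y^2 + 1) pi*exp (-ω)/2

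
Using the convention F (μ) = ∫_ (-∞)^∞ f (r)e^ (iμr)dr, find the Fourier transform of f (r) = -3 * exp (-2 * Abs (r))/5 -12/ (5 * μ^2 + 20)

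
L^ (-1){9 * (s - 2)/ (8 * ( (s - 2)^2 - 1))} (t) 9 * exp (2 * t) * cosh (t)/8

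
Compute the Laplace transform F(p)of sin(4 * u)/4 1/(p^2 + 16)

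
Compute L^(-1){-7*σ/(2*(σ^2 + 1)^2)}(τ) -7*τ*sin(τ)/4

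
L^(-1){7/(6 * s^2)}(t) 7 * t/6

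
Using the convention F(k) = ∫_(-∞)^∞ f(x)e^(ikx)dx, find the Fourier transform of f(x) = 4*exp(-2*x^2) 2*sqrt(2)*sqrt(pi)*exp(-k^2/8)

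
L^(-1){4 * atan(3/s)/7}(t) 4 * sin(3 * t)/(7 * t)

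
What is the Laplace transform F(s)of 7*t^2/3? 14/(3*s^3)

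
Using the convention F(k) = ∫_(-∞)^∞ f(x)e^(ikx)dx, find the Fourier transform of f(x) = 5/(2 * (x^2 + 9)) 5 * pi * exp(-3 * Abs(k))/6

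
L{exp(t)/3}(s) 1/(3 * (s - 1))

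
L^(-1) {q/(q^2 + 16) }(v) cos(4*v) 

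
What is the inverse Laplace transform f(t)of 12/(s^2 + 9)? 4*sin(3*t)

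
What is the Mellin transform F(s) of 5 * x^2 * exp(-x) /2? 5 * gamma(s + 2) /2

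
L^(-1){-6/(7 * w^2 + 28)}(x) -3 * sin(2 * x)/7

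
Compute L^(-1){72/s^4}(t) 12*t^3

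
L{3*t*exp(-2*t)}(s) 3/(s + 2)^2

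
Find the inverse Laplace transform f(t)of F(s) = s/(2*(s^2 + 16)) cos(4*t)/2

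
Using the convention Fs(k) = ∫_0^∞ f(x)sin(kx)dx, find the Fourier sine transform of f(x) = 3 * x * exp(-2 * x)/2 6 * k/(k^2+4)^2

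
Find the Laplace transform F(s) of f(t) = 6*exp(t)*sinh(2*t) 12/((s - 1) ^2 - 4) 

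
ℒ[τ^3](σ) 6/σ^4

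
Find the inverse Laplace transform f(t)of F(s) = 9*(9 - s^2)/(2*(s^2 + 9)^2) -9*t*cos(3*t)/2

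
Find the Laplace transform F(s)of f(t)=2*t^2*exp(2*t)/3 4/(3*(s - 2)^3)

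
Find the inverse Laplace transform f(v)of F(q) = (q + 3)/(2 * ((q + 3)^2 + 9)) exp(-3 * v) * cos(3 * v)/2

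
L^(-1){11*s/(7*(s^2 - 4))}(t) 11*cosh(2*t)/7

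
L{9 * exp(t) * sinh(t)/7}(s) 9/(7 * s * (s - 2))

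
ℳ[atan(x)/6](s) -pi*sec(pi*s/2)/(12*s)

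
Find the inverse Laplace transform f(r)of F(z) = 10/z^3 5*r^2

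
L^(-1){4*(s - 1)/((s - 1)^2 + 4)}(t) 4*exp(t)*cos(2*t)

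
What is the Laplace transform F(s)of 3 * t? 3/s^2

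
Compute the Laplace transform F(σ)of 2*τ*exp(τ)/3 2/(3*(σ - 1)^2)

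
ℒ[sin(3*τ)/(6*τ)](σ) atan(3/σ)/6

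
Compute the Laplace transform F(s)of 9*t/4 9/(4*s^2)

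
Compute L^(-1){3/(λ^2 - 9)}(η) sinh(3 * η)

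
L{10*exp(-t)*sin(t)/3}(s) 10/(3*((s + 1)^2 + 1))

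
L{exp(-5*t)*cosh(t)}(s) (s + 5)/((s + 5)^2 - 1)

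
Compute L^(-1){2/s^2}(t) 2*t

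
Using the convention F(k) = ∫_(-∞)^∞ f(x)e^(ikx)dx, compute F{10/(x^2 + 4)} 5 * pi * exp(-2 * Abs(k))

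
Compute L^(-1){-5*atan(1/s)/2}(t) -5*sin(t)/(2*t)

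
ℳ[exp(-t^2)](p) gamma(p/2) /2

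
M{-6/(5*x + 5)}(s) -6*pi*csc(pi*s)/5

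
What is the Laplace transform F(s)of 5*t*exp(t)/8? 5/(8*(s - 1)^2)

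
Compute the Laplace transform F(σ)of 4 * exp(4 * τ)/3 4/(3 * (σ - 4))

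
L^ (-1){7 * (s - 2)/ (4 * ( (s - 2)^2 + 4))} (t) 7 * exp (2 * t) * cos (2 * t)/4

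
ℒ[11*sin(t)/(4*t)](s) 11*atan(1/s)/4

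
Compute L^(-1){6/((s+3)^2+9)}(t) 2 * exp(-3 * t) * sin(3 * t)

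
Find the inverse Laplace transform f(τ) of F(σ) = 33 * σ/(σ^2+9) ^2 11 * τ * sin(3 * τ) /2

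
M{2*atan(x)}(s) -pi*sec(pi*s/2)/s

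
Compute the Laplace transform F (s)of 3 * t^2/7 6/ (7 * s^3)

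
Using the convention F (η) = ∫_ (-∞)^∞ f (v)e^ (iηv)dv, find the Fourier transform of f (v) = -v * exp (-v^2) -I * sqrt (pi) * η * exp (-η^2/4)/2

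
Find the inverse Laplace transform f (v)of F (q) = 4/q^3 2 * v^2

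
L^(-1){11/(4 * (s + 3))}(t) 11 * exp(-3 * t)/4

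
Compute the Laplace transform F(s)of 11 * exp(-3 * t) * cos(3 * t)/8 11 * (s + 3)/(8 * ((s + 3)^2 + 9))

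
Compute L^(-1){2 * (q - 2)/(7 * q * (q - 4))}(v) 2 * exp(2 * v) * cosh(2 * v)/7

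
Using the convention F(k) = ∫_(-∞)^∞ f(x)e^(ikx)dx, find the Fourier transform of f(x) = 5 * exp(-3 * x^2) 5 * sqrt(3) * sqrt(pi) * exp(-k^2/12)/3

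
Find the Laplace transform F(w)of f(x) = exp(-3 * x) 1/(w + 3)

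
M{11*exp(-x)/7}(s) 11*gamma(s)/7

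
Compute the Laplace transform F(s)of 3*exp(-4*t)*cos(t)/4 3*(s+4)/(4*((s+4)^2+1))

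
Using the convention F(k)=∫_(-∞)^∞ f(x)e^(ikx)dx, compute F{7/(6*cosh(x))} 7*pi/(6*cosh(pi*k/2))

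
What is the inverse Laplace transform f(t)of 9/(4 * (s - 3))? 9 * exp(3 * t)/4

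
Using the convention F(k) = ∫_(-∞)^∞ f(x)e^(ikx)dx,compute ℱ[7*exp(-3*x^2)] 7*sqrt(3)*sqrt(pi)*exp(-k^2/12)/3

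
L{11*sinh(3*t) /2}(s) 33/(2*(s^2 - 9) ) 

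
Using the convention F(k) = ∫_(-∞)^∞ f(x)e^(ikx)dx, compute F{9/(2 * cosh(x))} 9 * pi/(2 * cosh(pi * k/2))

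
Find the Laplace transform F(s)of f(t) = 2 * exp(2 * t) 2/(s - 2)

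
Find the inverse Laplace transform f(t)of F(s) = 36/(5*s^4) 6*t^3/5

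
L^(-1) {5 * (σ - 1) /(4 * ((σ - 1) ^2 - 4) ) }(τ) 5 * exp(τ) * cosh(2 * τ) /4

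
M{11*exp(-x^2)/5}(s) 11*gamma(s/2)/10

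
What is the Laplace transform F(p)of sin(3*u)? 3/(p^2 + 9)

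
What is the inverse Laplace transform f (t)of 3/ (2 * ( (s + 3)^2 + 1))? 3 * exp (-3 * t) * sin (t)/2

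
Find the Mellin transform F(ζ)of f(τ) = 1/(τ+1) pi*csc(pi*ζ)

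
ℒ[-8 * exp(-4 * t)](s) -8/(s + 4)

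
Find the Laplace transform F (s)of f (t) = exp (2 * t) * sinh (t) 1/ ( (s - 2)^2-1)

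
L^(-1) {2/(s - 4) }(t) 2*exp(4*t) 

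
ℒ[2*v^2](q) 4/q^3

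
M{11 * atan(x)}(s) -11 * pi * sec(pi * s/2)/(2 * s)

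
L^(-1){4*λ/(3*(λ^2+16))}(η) 4*cos(4*η)/3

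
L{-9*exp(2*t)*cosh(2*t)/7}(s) 9*(2 - s)/(7*s*(s - 4))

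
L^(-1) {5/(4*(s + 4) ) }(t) 5*exp(-4*t) /4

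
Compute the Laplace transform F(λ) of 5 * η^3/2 15/λ^4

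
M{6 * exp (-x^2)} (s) 3 * gamma (s/2)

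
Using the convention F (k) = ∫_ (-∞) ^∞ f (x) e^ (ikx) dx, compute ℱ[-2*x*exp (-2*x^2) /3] -sqrt (2)*I*sqrt (pi)*k*exp (-k^2/8) /12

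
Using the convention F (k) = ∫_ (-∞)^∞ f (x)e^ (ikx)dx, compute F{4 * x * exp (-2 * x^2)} sqrt (2) * I * sqrt (pi) * k * exp (-k^2/8)/2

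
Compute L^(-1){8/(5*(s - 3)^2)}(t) 8*t*exp(3*t)/5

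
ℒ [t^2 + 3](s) 3/s + 2/s^3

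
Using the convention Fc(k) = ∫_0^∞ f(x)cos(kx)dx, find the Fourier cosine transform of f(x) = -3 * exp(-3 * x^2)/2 -sqrt(3) * sqrt(pi) * exp(-k^2/12)/4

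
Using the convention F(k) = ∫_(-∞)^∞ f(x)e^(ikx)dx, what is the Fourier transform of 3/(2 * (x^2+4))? 3 * pi * exp(-2 * Abs(k))/4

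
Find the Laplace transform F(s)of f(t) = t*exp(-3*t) (s + 3)^(-2)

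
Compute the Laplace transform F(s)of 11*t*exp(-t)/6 11/(6*(s + 1)^2)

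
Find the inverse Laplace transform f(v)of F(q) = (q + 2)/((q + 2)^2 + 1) exp(-2*v)*cos(v)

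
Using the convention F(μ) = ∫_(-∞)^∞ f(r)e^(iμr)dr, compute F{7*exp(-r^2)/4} 7*sqrt(pi)*exp(-μ^2/4)/4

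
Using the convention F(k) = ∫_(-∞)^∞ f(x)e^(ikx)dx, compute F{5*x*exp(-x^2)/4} 5*I*sqrt(pi)*k*exp(-k^2/4)/8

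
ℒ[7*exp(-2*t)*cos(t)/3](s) 7*(s + 2)/(3*((s + 2)^2 + 1))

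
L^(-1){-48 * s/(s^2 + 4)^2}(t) -12 * t * sin(2 * t)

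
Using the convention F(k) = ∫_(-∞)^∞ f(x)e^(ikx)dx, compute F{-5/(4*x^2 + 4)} -5*pi*exp(-Abs(k))/4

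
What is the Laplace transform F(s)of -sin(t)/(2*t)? -atan(1/s)/2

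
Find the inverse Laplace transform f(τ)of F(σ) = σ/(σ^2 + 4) cos(2*τ)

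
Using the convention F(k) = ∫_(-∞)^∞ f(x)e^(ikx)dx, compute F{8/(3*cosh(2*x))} 4*pi/(3*cosh(pi*k/4))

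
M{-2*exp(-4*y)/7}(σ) -2^(1 - 2*σ)*gamma(σ)/7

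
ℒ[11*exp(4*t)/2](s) 11/(2*(s - 4))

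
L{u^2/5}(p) 2/(5 * p^3)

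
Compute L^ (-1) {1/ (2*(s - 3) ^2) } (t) t*exp (3*t) /2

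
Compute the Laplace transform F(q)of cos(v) q/(q^2 + 1)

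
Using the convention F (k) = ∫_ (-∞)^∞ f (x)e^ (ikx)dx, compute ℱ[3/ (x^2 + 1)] 3 * pi * exp (-Abs (k))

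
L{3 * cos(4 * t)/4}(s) 3 * s/(4 * (s^2 + 16))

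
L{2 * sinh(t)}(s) 2/(s^2 - 1)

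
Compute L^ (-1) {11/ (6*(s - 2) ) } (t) 11*exp (2*t) /6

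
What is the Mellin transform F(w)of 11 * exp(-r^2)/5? 11 * gamma(w/2)/10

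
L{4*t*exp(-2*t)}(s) 4/(s + 2)^2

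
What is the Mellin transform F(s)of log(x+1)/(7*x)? -pi*csc(pi*s)/(7*s - 7)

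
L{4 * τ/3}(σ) 4/(3 * σ^2)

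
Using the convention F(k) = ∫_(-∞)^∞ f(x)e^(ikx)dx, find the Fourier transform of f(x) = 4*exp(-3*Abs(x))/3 8/(k^2 + 9)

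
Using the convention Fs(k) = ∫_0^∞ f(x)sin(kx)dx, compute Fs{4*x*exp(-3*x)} 24*k/(k^2 + 9)^2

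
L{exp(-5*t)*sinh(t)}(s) 1/((s + 5)^2 - 1)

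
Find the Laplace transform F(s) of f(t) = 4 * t 4/s^2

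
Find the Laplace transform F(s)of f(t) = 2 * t 2/s^2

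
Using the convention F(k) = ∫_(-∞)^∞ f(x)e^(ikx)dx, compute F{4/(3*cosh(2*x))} 2*pi/(3*cosh(pi*k/4))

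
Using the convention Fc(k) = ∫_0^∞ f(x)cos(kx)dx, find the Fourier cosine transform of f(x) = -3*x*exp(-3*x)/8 3*(k^2 - 9)/(8*(k^2 + 9)^2)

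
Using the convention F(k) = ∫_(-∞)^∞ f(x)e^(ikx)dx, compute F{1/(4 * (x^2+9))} pi * exp(-3 * Abs(k))/12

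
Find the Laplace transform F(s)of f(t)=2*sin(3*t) 6/(s^2 + 9)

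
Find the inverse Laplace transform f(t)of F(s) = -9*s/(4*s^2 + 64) -9*cos(4*t)/4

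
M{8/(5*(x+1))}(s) 8*pi*csc(pi*s)/5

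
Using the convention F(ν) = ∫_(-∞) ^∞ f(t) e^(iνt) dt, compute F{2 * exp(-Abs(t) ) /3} 4/(3 * (ν^2 + 1) ) 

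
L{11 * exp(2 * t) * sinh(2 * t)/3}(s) 22/(3 * s * (s - 4))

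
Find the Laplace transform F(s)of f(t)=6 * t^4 144/s^5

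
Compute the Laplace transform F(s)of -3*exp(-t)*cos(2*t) 3*(-s - 1)/((s + 1)^2 + 4)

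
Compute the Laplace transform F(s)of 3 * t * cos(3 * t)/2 3 * (s^2 - 9)/(2 * (s^2 + 9)^2)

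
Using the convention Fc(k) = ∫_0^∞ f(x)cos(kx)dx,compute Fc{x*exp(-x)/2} (1 - k^2)/(2*(k^2 + 1)^2)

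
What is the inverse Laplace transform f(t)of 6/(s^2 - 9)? 2*sinh(3*t)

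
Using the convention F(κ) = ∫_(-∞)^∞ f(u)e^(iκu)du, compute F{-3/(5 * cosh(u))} -3 * pi/(5 * cosh(pi * κ/2))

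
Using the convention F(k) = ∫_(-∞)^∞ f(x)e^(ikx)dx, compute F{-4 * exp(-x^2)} -4 * sqrt(pi) * exp(-k^2/4)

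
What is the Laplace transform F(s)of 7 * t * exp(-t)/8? 7/(8 * (s + 1)^2)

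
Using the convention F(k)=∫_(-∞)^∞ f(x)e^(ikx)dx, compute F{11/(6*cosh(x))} 11*pi/(6*cosh(pi*k/2))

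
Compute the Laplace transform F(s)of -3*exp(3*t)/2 -3/(2*s - 6)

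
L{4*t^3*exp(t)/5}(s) 24/(5*(s - 1)^4)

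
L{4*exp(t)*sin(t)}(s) 4/((s - 1)^2 + 1)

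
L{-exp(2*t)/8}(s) -1/(8*s - 16)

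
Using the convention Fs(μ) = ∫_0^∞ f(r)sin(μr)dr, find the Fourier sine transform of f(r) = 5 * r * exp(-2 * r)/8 5 * μ/(2 * (μ^2 + 4)^2)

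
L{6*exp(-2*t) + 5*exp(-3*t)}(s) 6/(s + 2) + 5/(s + 3)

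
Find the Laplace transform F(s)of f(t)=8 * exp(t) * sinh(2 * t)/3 16/(3 * ((s - 1)^2-4))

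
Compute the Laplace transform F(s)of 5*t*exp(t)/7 5/(7*(s - 1)^2)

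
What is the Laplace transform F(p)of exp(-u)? 1/(p+1)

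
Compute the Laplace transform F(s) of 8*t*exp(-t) 8/(s+1) ^2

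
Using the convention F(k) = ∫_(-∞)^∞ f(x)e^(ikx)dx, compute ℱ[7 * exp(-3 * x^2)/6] 7 * sqrt(3) * sqrt(pi) * exp(-k^2/12)/18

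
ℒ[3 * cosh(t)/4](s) 3 * s/(4 * (s^2-1))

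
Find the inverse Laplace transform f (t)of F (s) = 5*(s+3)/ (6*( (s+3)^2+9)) 5*exp (-3*t)*cos (3*t)/6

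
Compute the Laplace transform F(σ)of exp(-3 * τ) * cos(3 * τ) (σ + 3)/((σ + 3)^2 + 9)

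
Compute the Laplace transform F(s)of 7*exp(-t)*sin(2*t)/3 14/(3*((s+1)^2+4))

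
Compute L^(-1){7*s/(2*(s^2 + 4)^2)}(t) 7*t*sin(2*t)/8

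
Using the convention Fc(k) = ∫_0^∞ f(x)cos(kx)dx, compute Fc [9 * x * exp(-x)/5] 9 * (1 - k^2)/(5 * (k^2 + 1)^2)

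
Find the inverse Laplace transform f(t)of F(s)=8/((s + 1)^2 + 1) 8*exp(-t)*sin(t)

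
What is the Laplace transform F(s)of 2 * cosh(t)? 2 * s/(s^2 - 1)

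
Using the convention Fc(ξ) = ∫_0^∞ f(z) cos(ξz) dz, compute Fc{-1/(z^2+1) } -pi * exp(-ξ) /2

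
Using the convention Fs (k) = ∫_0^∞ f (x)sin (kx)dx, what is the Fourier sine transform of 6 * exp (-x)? 6 * k/ (k^2 + 1)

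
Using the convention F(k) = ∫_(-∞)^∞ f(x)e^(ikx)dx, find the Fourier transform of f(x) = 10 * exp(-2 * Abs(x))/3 40/(3 * (k^2 + 4))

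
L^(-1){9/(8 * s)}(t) 9/8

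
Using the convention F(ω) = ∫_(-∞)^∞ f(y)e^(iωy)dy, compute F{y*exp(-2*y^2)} sqrt(2)*I*sqrt(pi)*ω*exp(-ω^2/8)/8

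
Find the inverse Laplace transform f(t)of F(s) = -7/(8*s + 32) -7*exp(-4*t)/8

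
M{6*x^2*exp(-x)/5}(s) 6*gamma(s + 2)/5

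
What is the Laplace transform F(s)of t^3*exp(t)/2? 3/(s - 1)^4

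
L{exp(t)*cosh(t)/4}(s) (s - 1)/(4*s*(s - 2))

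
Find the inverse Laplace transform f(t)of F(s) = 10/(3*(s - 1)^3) 5*t^2*exp(t)/3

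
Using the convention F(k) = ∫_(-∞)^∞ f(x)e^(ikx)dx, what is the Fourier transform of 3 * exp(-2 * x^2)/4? 3 * sqrt(2) * sqrt(pi) * exp(-k^2/8)/8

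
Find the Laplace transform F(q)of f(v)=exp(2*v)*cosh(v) (q - 2)/((q - 2)^2 - 1)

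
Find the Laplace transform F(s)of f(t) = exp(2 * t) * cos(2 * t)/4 (s - 2)/(4 * ((s - 2)^2 + 4))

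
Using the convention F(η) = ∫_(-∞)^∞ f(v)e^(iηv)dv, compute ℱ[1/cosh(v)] pi/cosh(pi * η/2)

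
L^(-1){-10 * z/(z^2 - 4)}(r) -10 * cosh(2 * r)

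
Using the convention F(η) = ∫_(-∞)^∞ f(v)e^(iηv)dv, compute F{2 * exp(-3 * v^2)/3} 2 * sqrt(3) * sqrt(pi) * exp(-η^2/12)/9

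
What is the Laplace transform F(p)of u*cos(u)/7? (p^2-1)/(7*(p^2 + 1)^2)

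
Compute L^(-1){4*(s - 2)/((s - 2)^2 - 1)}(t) 4*exp(2*t)*cosh(t)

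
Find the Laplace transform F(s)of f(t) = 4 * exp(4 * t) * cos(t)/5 4 * (s - 4)/(5 * ((s - 4)^2+1))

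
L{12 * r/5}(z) 12/(5 * z^2)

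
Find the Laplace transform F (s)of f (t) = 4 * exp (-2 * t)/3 4/ (3 * (s + 2))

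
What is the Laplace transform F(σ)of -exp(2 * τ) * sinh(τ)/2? -1/(2 * (σ - 2)^2 - 2)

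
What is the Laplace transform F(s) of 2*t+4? 4/s+2/s^2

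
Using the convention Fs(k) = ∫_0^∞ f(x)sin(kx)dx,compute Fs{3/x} 3 * pi/2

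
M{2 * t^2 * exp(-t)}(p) 2 * gamma(p + 2)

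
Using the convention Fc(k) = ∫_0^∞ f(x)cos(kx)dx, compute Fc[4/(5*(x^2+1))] 2*pi*exp(-k)/5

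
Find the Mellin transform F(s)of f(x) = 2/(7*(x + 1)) 2*pi*csc(pi*s)/7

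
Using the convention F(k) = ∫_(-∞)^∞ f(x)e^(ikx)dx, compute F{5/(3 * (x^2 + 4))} 5 * pi * exp(-2 * Abs(k))/6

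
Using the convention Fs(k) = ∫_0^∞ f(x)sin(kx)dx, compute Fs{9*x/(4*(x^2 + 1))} 9*pi*exp(-k)/8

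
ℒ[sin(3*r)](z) 3/(z^2 + 9) 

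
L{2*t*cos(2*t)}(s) 2*(s^2-4)/(s^2+4)^2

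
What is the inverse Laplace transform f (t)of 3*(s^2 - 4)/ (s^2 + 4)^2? 3*t*cos (2*t)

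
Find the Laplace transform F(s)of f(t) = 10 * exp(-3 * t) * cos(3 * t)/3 10 * (s + 3)/(3 * ((s + 3)^2 + 9))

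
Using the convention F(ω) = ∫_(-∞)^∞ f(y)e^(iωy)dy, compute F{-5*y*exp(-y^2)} -5*I*sqrt(pi)*ω*exp(-ω^2/4)/2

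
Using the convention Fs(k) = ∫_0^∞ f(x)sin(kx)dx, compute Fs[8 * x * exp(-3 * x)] 48 * k/(k^2 + 9)^2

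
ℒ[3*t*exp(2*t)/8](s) 3/(8*(s - 2)^2)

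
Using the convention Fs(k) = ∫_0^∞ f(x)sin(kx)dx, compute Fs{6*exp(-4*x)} 6*k/(k^2 + 16)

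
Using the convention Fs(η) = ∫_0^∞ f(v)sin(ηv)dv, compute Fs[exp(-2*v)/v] atan(η/2)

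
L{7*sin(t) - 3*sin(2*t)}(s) 7/(s^2 + 1) - 6/(s^2 + 4)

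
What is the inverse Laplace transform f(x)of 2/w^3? x^2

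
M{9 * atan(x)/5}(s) -9 * pi * sec(pi * s/2)/(10 * s)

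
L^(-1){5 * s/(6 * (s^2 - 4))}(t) 5 * cosh(2 * t)/6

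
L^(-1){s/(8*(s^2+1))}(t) cos(t)/8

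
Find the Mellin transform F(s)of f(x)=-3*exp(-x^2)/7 -3*gamma(s/2)/14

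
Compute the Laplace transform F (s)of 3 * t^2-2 6/s^3-2/s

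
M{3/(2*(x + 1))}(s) 3*pi*csc(pi*s)/2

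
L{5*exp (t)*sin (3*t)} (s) 15/ ( (s - 1)^2 + 9)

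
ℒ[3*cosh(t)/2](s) 3*s/(2*(s^2 - 1))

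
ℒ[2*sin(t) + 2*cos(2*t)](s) 2*s/(s^2 + 4) + 2/(s^2 + 1)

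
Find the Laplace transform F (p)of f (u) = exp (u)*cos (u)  (p - 1)/ ( (p - 1)^2 + 1)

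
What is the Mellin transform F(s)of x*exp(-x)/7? gamma(s + 1)/7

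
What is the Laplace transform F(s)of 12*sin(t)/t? 12*atan(1/s)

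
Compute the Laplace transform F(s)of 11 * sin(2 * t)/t 11 * atan(2/s)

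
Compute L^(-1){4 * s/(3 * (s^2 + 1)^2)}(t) 2 * t * sin(t)/3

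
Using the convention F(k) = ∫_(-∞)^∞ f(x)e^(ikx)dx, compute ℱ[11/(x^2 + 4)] 11 * pi * exp(-2 * Abs(k))/2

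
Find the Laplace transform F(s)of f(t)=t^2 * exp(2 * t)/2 (s - 2)^(-3)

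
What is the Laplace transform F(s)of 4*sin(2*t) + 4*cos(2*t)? 8/(s^2 + 4) + 4*s/(s^2 + 4)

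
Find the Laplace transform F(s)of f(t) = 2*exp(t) 2/(s - 1)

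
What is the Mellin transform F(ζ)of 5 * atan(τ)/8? -5 * pi * sec(pi * ζ/2)/(16 * ζ)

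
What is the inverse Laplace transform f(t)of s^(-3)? t^2/2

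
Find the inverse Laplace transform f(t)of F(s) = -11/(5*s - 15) -11*exp(3*t)/5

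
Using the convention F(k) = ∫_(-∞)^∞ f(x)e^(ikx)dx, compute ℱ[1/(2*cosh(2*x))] pi/(4*cosh(pi*k/4))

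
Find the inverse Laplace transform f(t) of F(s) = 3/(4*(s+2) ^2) 3*t*exp(-2*t) /4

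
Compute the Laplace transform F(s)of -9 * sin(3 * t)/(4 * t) -9 * atan(3/s)/4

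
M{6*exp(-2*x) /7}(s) 6*gamma(s) /(7*2^s) 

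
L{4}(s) 4/s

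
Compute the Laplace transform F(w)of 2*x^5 240/w^6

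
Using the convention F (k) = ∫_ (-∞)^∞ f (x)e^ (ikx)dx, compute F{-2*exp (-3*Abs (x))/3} -4/ (k^2 + 9)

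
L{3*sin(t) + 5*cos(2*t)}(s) 3/(s^2 + 1) + 5*s/(s^2 + 4)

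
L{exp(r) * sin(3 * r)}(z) 3/((z - 1)^2 + 9)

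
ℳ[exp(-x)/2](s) gamma(s)/2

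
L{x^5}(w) 120/w^6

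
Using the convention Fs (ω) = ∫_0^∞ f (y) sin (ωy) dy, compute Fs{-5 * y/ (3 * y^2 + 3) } -5 * pi * exp (-ω) /6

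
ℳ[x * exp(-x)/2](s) gamma(s+1)/2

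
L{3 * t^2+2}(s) 6/s^3+2/s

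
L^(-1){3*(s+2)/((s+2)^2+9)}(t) 3*exp(-2*t)*cos(3*t)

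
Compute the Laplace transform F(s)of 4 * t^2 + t 8/s^3 + s^(-2)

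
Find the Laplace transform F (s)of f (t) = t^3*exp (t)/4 3/ (2*(s - 1)^4)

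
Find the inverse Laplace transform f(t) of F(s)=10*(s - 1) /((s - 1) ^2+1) 10*exp(t)*cos(t) 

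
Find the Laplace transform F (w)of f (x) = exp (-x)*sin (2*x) 2/ ( (w + 1)^2 + 4)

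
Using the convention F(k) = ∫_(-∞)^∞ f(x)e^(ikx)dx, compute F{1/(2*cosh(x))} pi/(2*cosh(pi*k/2))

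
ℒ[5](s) 5/s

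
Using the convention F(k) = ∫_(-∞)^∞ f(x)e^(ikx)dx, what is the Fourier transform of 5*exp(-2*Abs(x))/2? 10/(k^2 + 4)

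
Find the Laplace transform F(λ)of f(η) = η λ^(-2)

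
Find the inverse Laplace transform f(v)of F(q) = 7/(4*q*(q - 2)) 7*exp(v)*sinh(v)/4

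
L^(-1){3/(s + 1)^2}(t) 3 * t * exp(-t)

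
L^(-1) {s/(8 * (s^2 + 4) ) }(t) cos(2 * t) /8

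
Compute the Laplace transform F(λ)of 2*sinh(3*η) 6/(λ^2-9)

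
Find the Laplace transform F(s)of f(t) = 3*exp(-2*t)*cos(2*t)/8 3*(s + 2)/(8*((s + 2)^2 + 4))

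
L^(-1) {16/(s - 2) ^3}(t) 8 * t^2 * exp(2 * t) 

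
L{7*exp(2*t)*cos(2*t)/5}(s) 7*(s - 2)/(5*((s - 2)^2 + 4))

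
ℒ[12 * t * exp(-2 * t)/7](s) 12/(7 * (s + 2)^2)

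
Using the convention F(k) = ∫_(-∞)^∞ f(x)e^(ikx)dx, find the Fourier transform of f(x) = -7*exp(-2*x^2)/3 -7*sqrt(2)*sqrt(pi)*exp(-k^2/8)/6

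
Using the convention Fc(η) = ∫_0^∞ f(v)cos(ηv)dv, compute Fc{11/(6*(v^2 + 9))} 11*pi*exp(-3*η)/36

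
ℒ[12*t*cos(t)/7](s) 12*(s^2-1)/(7*(s^2 + 1)^2)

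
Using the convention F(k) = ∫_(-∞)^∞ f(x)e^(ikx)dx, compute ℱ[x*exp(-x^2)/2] I*sqrt(pi)*k*exp(-k^2/4)/4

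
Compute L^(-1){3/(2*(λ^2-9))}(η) sinh(3*η)/2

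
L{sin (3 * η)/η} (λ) atan (3/λ)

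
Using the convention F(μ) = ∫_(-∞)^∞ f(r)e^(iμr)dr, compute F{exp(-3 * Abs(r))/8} 3/(4 * (μ^2+9))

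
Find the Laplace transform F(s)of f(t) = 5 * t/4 5/(4 * s^2)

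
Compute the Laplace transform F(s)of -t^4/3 -8/s^5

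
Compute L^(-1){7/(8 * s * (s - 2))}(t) 7 * exp(t) * sinh(t)/8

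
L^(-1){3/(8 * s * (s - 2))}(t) 3 * exp(t) * sinh(t)/8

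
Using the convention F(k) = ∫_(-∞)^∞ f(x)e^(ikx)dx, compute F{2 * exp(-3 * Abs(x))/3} 4/(k^2 + 9)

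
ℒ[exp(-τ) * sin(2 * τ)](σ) 2/((σ + 1)^2 + 4)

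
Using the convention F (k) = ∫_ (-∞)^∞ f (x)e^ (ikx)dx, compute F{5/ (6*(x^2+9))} 5*pi*exp (-3*Abs (k))/18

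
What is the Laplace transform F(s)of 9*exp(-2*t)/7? 9/(7*(s + 2))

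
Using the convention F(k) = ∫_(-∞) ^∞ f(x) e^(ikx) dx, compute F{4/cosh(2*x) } 2*pi/cosh(pi*k/4) 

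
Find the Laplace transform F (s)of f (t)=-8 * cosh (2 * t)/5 -8 * s/ (5 * s^2 - 20)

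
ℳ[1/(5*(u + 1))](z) pi*csc(pi*z)/5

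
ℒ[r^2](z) 2/z^3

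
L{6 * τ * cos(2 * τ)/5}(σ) 6 * (σ^2-4)/(5 * (σ^2 + 4)^2)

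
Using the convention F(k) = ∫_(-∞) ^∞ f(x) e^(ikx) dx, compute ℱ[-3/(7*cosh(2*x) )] -3*pi/(14*cosh(pi*k/4) ) 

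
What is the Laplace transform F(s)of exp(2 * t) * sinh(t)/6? 1/(6 * ((s - 2)^2 - 1))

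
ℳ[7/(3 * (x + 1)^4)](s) 7 * gamma(s) * gamma(4 - s)/18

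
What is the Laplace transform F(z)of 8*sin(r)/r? 8*atan(1/z)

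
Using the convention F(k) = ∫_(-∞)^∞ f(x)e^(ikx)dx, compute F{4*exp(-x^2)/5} 4*sqrt(pi)*exp(-k^2/4)/5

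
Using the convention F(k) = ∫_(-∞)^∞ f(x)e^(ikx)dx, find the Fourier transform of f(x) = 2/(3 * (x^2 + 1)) 2 * pi * exp(-Abs(k))/3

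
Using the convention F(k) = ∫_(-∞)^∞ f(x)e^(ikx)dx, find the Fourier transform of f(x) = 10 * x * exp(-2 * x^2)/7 5 * sqrt(2) * I * sqrt(pi) * k * exp(-k^2/8)/28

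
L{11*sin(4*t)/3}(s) 44/(3*(s^2 + 16))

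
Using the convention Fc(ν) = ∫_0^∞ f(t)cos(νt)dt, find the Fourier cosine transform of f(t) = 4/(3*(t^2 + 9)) 2*pi*exp(-3*ν)/9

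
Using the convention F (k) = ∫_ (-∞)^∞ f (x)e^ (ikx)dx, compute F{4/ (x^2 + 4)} 2*pi*exp (-2*Abs (k))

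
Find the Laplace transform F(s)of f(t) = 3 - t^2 3/s - 2/s^3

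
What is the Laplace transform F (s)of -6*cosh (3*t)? -6*s/ (s^2 - 9)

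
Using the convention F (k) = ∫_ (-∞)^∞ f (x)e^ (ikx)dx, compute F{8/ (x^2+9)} 8 * pi * exp (-3 * Abs (k))/3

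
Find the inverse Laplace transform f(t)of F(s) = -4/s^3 -2 * t^2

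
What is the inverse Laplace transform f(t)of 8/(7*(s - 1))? 8*exp(t)/7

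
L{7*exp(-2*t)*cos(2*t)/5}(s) 7*(s+2)/(5*((s+2)^2+4))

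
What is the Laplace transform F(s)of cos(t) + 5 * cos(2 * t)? s/(s^2 + 1) + 5 * s/(s^2 + 4)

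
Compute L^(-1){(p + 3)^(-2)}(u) u*exp(-3*u)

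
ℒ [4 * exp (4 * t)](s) 4/ (s - 4)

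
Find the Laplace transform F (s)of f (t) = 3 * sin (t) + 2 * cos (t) 3/ (s^2 + 1) + 2 * s/ (s^2 + 1)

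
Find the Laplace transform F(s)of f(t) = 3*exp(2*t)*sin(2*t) 6/((s - 2)^2 + 4)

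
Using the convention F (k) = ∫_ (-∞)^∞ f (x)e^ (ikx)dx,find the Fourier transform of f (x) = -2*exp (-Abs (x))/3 -4/ (3*k^2 + 3)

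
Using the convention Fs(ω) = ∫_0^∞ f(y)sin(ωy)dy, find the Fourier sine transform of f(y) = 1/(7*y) pi/14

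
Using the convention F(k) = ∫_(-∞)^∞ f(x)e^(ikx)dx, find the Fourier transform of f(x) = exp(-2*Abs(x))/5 4/(5*(k^2+4))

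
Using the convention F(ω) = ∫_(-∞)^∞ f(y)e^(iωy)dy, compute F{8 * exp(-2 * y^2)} 4 * sqrt(2) * sqrt(pi) * exp(-ω^2/8)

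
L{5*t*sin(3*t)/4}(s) 15*s/(2*(s^2 + 9)^2)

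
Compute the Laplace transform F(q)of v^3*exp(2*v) 6/(q - 2)^4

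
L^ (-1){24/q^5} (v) v^4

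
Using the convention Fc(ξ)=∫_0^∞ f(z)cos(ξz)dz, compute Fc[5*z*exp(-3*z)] 5*(9 - ξ^2)/(ξ^2+9)^2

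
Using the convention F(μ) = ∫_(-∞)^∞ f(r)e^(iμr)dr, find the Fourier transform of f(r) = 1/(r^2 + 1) pi*exp(-Abs(μ))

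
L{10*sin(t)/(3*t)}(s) 10*atan(1/s)/3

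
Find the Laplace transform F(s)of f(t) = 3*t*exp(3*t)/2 3/(2*(s - 3)^2)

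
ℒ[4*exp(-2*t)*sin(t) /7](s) 4/(7*((s + 2) ^2 + 1) ) 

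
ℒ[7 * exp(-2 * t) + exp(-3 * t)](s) 7/(s + 2) + 1/(s + 3)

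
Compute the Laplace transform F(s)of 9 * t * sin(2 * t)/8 9 * s/(2 * (s^2 + 4)^2)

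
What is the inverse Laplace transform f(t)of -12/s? -12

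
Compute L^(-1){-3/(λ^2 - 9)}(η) -sinh(3 * η)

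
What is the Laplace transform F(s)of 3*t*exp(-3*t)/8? 3/(8*(s + 3)^2)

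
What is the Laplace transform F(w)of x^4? 24/w^5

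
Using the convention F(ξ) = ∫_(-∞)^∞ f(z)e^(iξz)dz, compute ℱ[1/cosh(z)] pi/cosh(pi*ξ/2)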